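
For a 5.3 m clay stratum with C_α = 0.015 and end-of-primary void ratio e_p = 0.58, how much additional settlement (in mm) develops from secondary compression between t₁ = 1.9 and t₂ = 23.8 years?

Secondary compression: S_s = C_α·H/(1+e_p)·log₁₀(t₂/t₁)
S_s = 0.015×5.3/(1+0.58)×log₁₀(23.8/1.9)
    = 0.05032 × 1.098 = 0.05524 m

S_s ≈ 55.2 mm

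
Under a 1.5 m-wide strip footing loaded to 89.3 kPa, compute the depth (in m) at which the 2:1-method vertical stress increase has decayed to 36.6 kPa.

2:1 spreading — at depth z the loaded area has grown by z in each plan dimension:
qB/(B+z) = Δσ_z ⇒ z = qB/Δσ_z − B = 89.3×1.5/36.6 − 1.5 = 2.16 m

z ≈ 2.16 m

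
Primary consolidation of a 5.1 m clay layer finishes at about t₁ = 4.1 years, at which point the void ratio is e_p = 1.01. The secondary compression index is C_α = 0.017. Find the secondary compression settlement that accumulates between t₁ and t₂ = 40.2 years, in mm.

S_s ≈ 42.8 mm

Secondary compression: S_s = C_α·H/(1+e_p)·log₁₀(t₂/t₁)
S_s = 0.017×5.1/(1+1.01)×log₁₀(40.2/4.1)
    = 0.04313 × 0.9914 = 0.04277 m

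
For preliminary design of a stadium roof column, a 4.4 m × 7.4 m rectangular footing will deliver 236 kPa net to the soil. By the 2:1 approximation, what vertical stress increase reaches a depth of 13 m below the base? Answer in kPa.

Δσ_z ≈ 21.6 kPa

By the 2:1 method the load spreads at 1 horizontal : 2 vertical, so at depth z the loaded area has grown by z in each plan dimension:
Δσ = qBL/((B+z)(L+z)) = 236×4.4×7.4/((4.4+13)(7.4+13)) = 21.648 kPa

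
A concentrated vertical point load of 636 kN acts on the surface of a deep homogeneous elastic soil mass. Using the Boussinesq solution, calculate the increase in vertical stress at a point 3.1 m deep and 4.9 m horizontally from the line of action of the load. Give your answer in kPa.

Boussinesq vertical stress below a point load on an elastic half-space:
Δσ_z = 3P/(2πz²) · [1 + (r/z)²]^(−5/2)
r/z = 4.9/3.1 = 1.5806; [1+(r/z)²]^(−5/2) = 0.043683.
Δσ_z = 3×636/(2π×3.1²) × 0.043683 = 31.599 × 0.043683 = 1.38 kPa

Δσ_z ≈ 1.38 kPa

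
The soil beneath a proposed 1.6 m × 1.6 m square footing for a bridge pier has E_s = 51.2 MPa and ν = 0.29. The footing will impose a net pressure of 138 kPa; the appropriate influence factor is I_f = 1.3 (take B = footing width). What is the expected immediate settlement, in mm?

S_e ≈ 5.13 mm

Immediate (elastic) settlement: S_e = q·B·(1−ν²)/E_s · I_f.
E_s = 51.2 MPa = 51200 kPa.
S_e = 138 × 1.6 × (1 − 0.29²) / 51200 × 1.3
    = 138 × 1.6 × 0.9159 / 51200 × 1.3
    = 0.005135 m = 5.135 mm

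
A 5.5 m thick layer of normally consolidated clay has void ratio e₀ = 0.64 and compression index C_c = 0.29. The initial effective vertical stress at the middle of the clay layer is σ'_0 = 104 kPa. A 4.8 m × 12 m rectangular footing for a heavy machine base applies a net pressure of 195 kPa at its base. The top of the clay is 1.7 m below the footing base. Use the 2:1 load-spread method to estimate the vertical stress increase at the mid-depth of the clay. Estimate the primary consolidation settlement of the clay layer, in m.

S_c ≈ 0.227 m

Mid-depth of clay below the footing base: z = 1.7 + 5.5/2 = 4.45 m.
Stress increase at mid-clay by the 2:1 spreading method:
Δσ = qBL/((B+z)(L+z)) = 195×4.8×12/((4.8+4.45)(12+4.45)) = 73.816 kPa
Final effective stress: σ'_f = σ'_0 + Δσ = 104 + 73.816 = 177.82 kPa.
Normally consolidated clay, so the full stress increment lies on the virgin compression line:
S_c = C_c·H/(1+e₀)·log₁₀(σ'_f/σ'_0) = 0.29×5.5/(1+0.64)×log₁₀(177.82/104)
    = 0.97256 × 0.23295 = 0.2266 m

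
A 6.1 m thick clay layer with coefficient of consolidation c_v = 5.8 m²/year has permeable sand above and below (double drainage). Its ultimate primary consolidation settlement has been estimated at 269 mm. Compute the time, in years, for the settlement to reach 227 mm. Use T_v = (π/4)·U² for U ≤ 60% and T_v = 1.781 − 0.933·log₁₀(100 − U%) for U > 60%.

Drainage path length: H_d = H/2 = 3.05 m (double drainage).
U = S(t)/S_ult = 227/269 = 0.8439.
U > 60%: T_v = 1.781 − 0.933·log₁₀(100 − 84.387) = 0.66747.
t = T_v·H_d²/c_v = 0.66747×3.05²/5.8 = 1.071 years.

t ≈ 1.07 years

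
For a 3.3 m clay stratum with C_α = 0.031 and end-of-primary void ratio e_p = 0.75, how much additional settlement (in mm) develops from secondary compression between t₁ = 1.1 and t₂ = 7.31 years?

S_s ≈ 48.1 mm

Secondary compression: S_s = C_α·H/(1+e_p)·log₁₀(t₂/t₁)
S_s = 0.031×3.3/(1+0.75)×log₁₀(7.31/1.1)
    = 0.05846 × 0.8225 = 0.04808 m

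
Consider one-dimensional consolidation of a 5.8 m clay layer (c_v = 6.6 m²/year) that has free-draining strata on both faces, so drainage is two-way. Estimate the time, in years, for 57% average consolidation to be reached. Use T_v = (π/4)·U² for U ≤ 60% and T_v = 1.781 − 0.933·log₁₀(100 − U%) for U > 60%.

Drainage path length: H_d = H/2 = 2.9 m (double drainage).
U ≤ 60%: T_v = (π/4)·U² = (π/4)×0.57² = 0.25518.
t = T_v·H_d²/c_v = 0.25518×2.9²/6.6 = 0.3252 years.

t ≈ 0.325 years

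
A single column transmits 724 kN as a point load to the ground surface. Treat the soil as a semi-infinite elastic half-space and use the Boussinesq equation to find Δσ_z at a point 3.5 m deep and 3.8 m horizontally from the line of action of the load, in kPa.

Δσ_z ≈ 4.03 kPa

Boussinesq vertical stress below a point load on an elastic half-space:
Δσ_z = 3P/(2πz²) · [1 + (r/z)²]^(−5/2)
r/z = 3.8/3.5 = 1.0857; [1+(r/z)²]^(−5/2) = 0.14271.
Δσ_z = 3×724/(2π×3.5²) × 0.14271 = 28.219 × 0.14271 = 4.027 kPa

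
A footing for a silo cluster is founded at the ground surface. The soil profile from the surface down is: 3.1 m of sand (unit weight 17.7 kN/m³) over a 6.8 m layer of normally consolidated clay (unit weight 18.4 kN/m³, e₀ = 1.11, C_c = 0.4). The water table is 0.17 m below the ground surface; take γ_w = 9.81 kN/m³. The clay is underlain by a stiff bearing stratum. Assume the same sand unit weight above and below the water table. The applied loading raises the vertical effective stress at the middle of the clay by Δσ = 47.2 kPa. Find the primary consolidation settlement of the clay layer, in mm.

S_c ≈ 345 mm

Mid-depth of clay below the ground surface: z = 3.1 + 6.8/2 = 6.5 m.
Total vertical stress at mid-clay: σ_v = 17.7×3.1 + 18.4×3.4 = 117.43 kPa.
Pore pressure: u = 9.81×(6.5 − 0.17) = 62.097 kPa.
Initial effective stress: σ'_0 = σ_v − u = 117.43 − 62.097 = 55.333 kPa.
Final effective stress: σ'_f = σ'_0 + Δσ = 55.333 + 47.2 = 102.53 kPa.
Normally consolidated clay, so the full stress increment lies on the virgin compression line:
S_c = C_c·H/(1+e₀)·log₁₀(σ'_f/σ'_0) = 0.4×6.8/(1+1.11)×log₁₀(102.53/55.333)
    = 1.2891 × 0.26787 = 0.3453 m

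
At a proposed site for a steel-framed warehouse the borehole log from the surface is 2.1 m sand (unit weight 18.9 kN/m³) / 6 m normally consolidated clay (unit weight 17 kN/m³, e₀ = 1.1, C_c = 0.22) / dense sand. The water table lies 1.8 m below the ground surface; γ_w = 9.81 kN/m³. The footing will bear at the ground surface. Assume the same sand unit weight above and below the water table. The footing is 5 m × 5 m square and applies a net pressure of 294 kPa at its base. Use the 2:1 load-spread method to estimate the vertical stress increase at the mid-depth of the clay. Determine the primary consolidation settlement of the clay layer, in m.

Mid-depth of clay below the ground surface: z = 2.1 + 6/2 = 5.1 m.
Total vertical stress at mid-clay: σ_v = 18.9×2.1 + 17×3 = 90.69 kPa.
Pore pressure: u = 9.81×(5.1 − 1.8) = 32.373 kPa.
Initial effective stress: σ'_0 = σ_v − u = 90.69 − 32.373 = 58.317 kPa.
Stress increase at mid-clay by the 2:1 spreading method:
Δσ = qBL/((B+z)(L+z)) = 294×5×5/((5+5.1)(5+5.1)) = 72.052 kPa
Final effective stress: σ'_f = σ'_0 + Δσ = 58.317 + 72.052 = 130.37 kPa.
Normally consolidated clay, so the full stress increment lies on the virgin compression line:
S_c = C_c·H/(1+e₀)·log₁₀(σ'_f/σ'_0) = 0.22×6/(1+1.1)×log₁₀(130.37/58.317)
    = 0.62857 × 0.34938 = 0.2196 m

S_c ≈ 0.22 m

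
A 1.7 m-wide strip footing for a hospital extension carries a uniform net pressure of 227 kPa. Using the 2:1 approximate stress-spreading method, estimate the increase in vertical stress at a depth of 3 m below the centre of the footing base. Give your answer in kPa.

By the 2:1 method the load spreads at 1 horizontal : 2 vertical, so at depth z the loaded area has grown by z in each plan dimension:
Δσ = qB/(B+z) = 227×1.7/(1.7+3) = 82.106 kPa

Δσ_z ≈ 82.1 kPa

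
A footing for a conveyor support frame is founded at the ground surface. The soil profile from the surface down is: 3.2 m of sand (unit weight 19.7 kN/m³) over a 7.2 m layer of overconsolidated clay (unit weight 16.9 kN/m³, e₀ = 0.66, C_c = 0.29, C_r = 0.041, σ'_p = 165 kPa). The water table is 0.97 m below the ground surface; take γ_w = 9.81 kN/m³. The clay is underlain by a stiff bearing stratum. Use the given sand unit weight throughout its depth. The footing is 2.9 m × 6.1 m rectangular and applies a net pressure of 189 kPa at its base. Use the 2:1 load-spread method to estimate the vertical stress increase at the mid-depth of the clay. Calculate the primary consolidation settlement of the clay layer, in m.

S_c ≈ 0.026 m

Mid-depth of clay below the ground surface: z = 3.2 + 7.2/2 = 6.8 m.
Total vertical stress at mid-clay: σ_v = 19.7×3.2 + 16.9×3.6 = 123.88 kPa.
Pore pressure: u = 9.81×(6.8 − 0.97) = 57.192 kPa.
Initial effective stress: σ'_0 = σ_v − u = 123.88 − 57.192 = 66.688 kPa.
Stress increase at mid-clay by the 2:1 spreading method:
Δσ = qBL/((B+z)(L+z)) = 189×2.9×6.1/((2.9+6.8)(6.1+6.8)) = 26.719 kPa
Final effective stress: σ'_f = 66.688 + 26.719 = 93.407 kPa.
σ'_f = 93.407 ≤ σ'_p = 165 kPa, so the clay remains overconsolidated and only the recompression index applies:
S_c = C_r·H/(1+e₀)·log₁₀(σ'_f/σ'_0) = 0.041×7.2/1.66×log₁₀(93.407/66.688)
    = 0.17783 × 0.14633 = 0.02602 m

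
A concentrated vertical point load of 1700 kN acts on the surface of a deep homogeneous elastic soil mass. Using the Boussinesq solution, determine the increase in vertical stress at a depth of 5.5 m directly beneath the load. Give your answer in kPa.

Boussinesq vertical stress below a point load on an elastic half-space:
Δσ_z = 3P/(2πz²) · [1 + (r/z)²]^(−5/2)
r/z = 0/5.5 = 0; [1+(r/z)²]^(−5/2) = 1.
Δσ_z = 3×1700/(2π×5.5²) × 1 = 26.833 × 1 = 26.83 kPa

Δσ_z ≈ 26.8 kPa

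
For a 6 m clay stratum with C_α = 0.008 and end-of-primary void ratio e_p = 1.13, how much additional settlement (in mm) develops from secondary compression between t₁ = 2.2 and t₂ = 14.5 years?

Secondary compression: S_s = C_α·H/(1+e_p)·log₁₀(t₂/t₁)
S_s = 0.008×6/(1+1.13)×log₁₀(14.5/2.2)
    = 0.02254 × 0.8189 = 0.01846 m

S_s ≈ 18.5 mm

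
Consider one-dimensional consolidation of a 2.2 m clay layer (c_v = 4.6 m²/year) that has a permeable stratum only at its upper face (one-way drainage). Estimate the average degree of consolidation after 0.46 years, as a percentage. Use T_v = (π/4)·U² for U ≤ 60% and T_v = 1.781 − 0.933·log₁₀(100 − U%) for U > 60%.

U ≈ 72.4 %

Drainage path length: H_d = H = 2.2 m (single drainage).
T_v = c_v·t/H_d² = 4.6×0.46/2.2² = 0.43719.
T_v = 0.43719 corresponds to the U > 60% branch:
U = 1 − 10^((1.781 − T_v)/0.933)/100 = 0.7244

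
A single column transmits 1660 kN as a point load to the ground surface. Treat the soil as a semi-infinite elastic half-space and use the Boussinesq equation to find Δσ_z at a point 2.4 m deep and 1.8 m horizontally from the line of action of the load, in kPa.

Δσ_z ≈ 45.1 kPa

Boussinesq vertical stress below a point load on an elastic half-space:
Δσ_z = 3P/(2πz²) · [1 + (r/z)²]^(−5/2)
r/z = 1.8/2.4 = 0.75; [1+(r/z)²]^(−5/2) = 0.32768.
Δσ_z = 3×1660/(2π×2.4²) × 0.32768 = 137.6 × 0.32768 = 45.09 kPa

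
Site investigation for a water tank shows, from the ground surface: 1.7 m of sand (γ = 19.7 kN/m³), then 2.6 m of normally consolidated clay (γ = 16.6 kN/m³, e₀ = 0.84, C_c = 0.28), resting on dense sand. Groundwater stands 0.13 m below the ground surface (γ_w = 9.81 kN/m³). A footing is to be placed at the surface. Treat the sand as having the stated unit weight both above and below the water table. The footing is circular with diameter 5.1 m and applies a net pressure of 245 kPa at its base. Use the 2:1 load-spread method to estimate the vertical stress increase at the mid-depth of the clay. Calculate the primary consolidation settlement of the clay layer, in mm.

Mid-depth of clay below the ground surface: z = 1.7 + 2.6/2 = 3 m.
Total vertical stress at mid-clay: σ_v = 19.7×1.7 + 16.6×1.3 = 55.07 kPa.
Pore pressure: u = 9.81×(3 − 0.13) = 28.155 kPa.
Initial effective stress: σ'_0 = σ_v − u = 55.07 − 28.155 = 26.915 kPa.
Stress increase at mid-clay by the 2:1 spreading method:
Δσ ≈ qD²/(D+z)² = 245×5.1²/(5.1+3)² = 97.126 kPa
Final effective stress: σ'_f = σ'_0 + Δσ = 26.915 + 97.126 = 124.04 kPa.
Normally consolidated clay, so the full stress increment lies on the virgin compression line:
S_c = C_c·H/(1+e₀)·log₁₀(σ'_f/σ'_0) = 0.28×2.6/(1+0.84)×log₁₀(124.04/26.915)
    = 0.39565 × 0.66357 = 0.2625 m

S_c ≈ 263 mm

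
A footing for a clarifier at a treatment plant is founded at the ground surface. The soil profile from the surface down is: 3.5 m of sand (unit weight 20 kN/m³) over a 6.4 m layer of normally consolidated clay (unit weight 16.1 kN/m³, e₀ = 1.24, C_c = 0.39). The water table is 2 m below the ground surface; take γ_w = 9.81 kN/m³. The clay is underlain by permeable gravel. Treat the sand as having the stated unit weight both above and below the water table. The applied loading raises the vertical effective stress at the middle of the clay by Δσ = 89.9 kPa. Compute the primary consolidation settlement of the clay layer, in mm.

Mid-depth of clay below the ground surface: z = 3.5 + 6.4/2 = 6.7 m.
Total vertical stress at mid-clay: σ_v = 20×3.5 + 16.1×3.2 = 121.52 kPa.
Pore pressure: u = 9.81×(6.7 − 2) = 46.107 kPa.
Initial effective stress: σ'_0 = σ_v − u = 121.52 − 46.107 = 75.413 kPa.
Final effective stress: σ'_f = σ'_0 + Δσ = 75.413 + 89.9 = 165.31 kPa.
Normally consolidated clay, so the full stress increment lies on the virgin compression line:
S_c = C_c·H/(1+e₀)·log₁₀(σ'_f/σ'_0) = 0.39×6.4/(1+1.24)×log₁₀(165.31/75.413)
    = 1.1143 × 0.34085 = 0.3798 m

S_c ≈ 380 mm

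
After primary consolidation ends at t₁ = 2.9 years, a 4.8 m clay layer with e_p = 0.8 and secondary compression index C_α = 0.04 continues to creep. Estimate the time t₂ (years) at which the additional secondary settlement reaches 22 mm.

S_s = C_α·H/(1+e_p)·log₁₀(t₂/t₁) ⇒ log₁₀(t₂/t₁) = S_s·(1+e_p)/(C_α·H).
log₁₀(t₂/t₁) = 0.022 × (1+0.8) / (0.04×4.8) = 0.2062
t₂ = t₁ × 10^0.2062 = 2.9 × 1.608 = 4.663 years

t₂ ≈ 4.66 years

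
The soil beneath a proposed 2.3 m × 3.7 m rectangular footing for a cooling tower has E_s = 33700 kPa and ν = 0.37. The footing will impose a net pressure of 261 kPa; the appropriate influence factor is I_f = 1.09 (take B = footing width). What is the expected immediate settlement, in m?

S_e ≈ 0.0168 m

Immediate (elastic) settlement: S_e = q·B·(1−ν²)/E_s · I_f.
S_e = 261 × 2.3 × (1 − 0.37²) / 33700 × 1.09
    = 261 × 2.3 × 0.8631 / 33700 × 1.09
    = 0.01676 m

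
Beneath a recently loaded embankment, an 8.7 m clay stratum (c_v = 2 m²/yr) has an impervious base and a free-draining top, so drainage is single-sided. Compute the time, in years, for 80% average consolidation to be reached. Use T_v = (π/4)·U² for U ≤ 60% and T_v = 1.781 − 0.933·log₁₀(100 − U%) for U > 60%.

Drainage path length: H_d = H = 8.7 m (single drainage).
U > 60%: T_v = 1.781 − 0.933·log₁₀(100 − 80) = 0.56714.
t = T_v·H_d²/c_v = 0.56714×8.7²/2 = 21.46 years.

t ≈ 21.5 years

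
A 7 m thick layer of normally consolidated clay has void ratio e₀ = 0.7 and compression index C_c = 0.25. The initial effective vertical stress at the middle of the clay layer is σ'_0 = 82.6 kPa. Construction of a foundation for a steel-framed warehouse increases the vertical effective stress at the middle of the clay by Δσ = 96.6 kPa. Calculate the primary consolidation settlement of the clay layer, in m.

Final effective stress: σ'_f = σ'_0 + Δσ = 82.6 + 96.6 = 179.2 kPa.
Normally consolidated clay, so the full stress increment lies on the virgin compression line:
S_c = C_c·H/(1+e₀)·log₁₀(σ'_f/σ'_0) = 0.25×7/(1+0.7)×log₁₀(179.2/82.6)
    = 1.0294 × 0.33636 = 0.3462 m

S_c ≈ 0.346 m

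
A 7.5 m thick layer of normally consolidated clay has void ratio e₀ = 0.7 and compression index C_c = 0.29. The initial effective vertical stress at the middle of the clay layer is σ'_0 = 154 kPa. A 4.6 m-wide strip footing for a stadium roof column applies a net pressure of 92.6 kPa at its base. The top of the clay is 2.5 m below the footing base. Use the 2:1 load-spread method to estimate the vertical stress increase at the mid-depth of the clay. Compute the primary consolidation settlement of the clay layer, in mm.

S_c ≈ 126 mm

Mid-depth of clay below the footing base: z = 2.5 + 7.5/2 = 6.25 m.
Stress increase at mid-clay by the 2:1 spreading method:
Δσ = qB/(B+z) = 92.6×4.6/(4.6+6.25) = 39.259 kPa
Final effective stress: σ'_f = σ'_0 + Δσ = 154 + 39.259 = 193.26 kPa.
Normally consolidated clay, so the full stress increment lies on the virgin compression line:
S_c = C_c·H/(1+e₀)·log₁₀(σ'_f/σ'_0) = 0.29×7.5/(1+0.7)×log₁₀(193.26/154)
    = 1.2794 × 0.098621 = 0.1262 m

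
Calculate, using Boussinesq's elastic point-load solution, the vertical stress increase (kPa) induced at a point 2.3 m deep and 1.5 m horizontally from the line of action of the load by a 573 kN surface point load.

Δσ_z ≈ 21.3 kPa

Boussinesq vertical stress below a point load on an elastic half-space:
Δσ_z = 3P/(2πz²) · [1 + (r/z)²]^(−5/2)
r/z = 1.5/2.3 = 0.65217; [1+(r/z)²]^(−5/2) = 0.4123.
Δσ_z = 3×573/(2π×2.3²) × 0.4123 = 51.718 × 0.4123 = 21.32 kPa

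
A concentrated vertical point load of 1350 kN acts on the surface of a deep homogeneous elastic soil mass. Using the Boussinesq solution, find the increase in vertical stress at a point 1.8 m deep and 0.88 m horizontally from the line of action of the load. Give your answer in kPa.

Δσ_z ≈ 116 kPa

Boussinesq vertical stress below a point load on an elastic half-space:
Δσ_z = 3P/(2πz²) · [1 + (r/z)²]^(−5/2)
r/z = 0.88/1.8 = 0.48889; [1+(r/z)²]^(−5/2) = 0.58521.
Δσ_z = 3×1350/(2π×1.8²) × 0.58521 = 198.94 × 0.58521 = 116.4 kPa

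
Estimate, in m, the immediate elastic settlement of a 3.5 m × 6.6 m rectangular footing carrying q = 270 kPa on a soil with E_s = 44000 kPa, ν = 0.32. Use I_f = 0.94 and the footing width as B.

S_e ≈ 0.0181 m

Immediate (elastic) settlement: S_e = q·B·(1−ν²)/E_s · I_f.
S_e = 270 × 3.5 × (1 − 0.32²) / 44000 × 0.94
    = 270 × 3.5 × 0.8976 / 44000 × 0.94
    = 0.01812 m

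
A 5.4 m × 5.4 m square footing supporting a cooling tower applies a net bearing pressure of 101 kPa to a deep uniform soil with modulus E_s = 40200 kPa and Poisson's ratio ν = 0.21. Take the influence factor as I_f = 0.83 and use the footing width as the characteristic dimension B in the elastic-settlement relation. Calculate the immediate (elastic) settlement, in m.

Immediate (elastic) settlement: S_e = q·B·(1−ν²)/E_s · I_f.
S_e = 101 × 5.4 × (1 − 0.21²) / 40200 × 0.83
    = 101 × 5.4 × 0.9559 / 40200 × 0.83
    = 0.01076 m

S_e ≈ 0.0108 m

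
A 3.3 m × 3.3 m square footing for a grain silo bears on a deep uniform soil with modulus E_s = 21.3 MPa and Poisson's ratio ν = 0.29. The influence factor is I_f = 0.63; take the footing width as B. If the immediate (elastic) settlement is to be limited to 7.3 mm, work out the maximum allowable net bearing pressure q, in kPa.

q ≈ 81.7 kPa

E_s = 21.3 MPa = 21300 kPa.
S_e = q·B·(1−ν²)/E_s · I_f  ⇒  q = S_e·E_s / (B·(1−ν²)·I_f).
q = 0.0073 × 21300 / (3.3 × 0.9159 × 0.63) = 81.66 kPa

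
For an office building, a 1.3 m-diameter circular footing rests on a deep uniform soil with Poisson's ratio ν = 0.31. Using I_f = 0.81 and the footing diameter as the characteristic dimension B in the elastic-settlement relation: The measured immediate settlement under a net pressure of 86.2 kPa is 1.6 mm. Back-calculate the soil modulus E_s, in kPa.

S_e = q·B·(1−ν²)/E_s · I_f  ⇒  E_s = q·B·(1−ν²)·I_f / S_e.
E_s = 86.2 × 1.3 × 0.9039 × 0.81 / 0.0016 = 51280 kPa

E_s ≈ 51300 kPa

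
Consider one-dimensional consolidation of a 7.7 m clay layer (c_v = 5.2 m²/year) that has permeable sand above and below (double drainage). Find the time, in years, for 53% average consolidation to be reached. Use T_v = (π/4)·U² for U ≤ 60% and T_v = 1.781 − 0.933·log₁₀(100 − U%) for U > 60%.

t ≈ 0.629 years

Drainage path length: H_d = H/2 = 3.85 m (double drainage).
U ≤ 60%: T_v = (π/4)·U² = (π/4)×0.53² = 0.22062.
t = T_v·H_d²/c_v = 0.22062×3.85²/5.2 = 0.6289 years.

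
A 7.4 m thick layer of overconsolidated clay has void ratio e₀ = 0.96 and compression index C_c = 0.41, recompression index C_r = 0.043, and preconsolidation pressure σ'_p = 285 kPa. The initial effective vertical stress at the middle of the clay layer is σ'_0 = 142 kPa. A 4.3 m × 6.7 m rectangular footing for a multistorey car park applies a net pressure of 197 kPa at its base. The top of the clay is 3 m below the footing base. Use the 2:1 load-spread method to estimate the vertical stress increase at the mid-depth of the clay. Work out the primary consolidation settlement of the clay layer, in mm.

Mid-depth of clay below the footing base: z = 3 + 7.4/2 = 6.7 m.
Stress increase at mid-clay by the 2:1 spreading method:
Δσ = qBL/((B+z)(L+z)) = 197×4.3×6.7/((4.3+6.7)(6.7+6.7)) = 38.505 kPa
Final effective stress: σ'_f = 142 + 38.505 = 180.5 kPa.
σ'_f = 180.5 ≤ σ'_p = 285 kPa, so the clay remains overconsolidated and only the recompression index applies:
S_c = C_r·H/(1+e₀)·log₁₀(σ'_f/σ'_0) = 0.043×7.4/1.96×log₁₀(180.5/142)
    = 0.16235 × 0.10419 = 0.01691 m

S_c ≈ 16.9 mm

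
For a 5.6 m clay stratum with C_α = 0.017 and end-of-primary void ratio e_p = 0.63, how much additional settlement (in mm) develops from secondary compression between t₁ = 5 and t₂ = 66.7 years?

S_s ≈ 65.7 mm

Secondary compression: S_s = C_α·H/(1+e_p)·log₁₀(t₂/t₁)
S_s = 0.017×5.6/(1+0.63)×log₁₀(66.7/5)
    = 0.0584 × 1.125 = 0.06571 m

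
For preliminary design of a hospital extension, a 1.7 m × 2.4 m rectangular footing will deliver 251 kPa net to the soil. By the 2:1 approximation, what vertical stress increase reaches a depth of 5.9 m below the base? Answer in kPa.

Δσ_z ≈ 16.2 kPa

By the 2:1 method the load spreads at 1 horizontal : 2 vertical, so at depth z the loaded area has grown by z in each plan dimension:
Δσ = qBL/((B+z)(L+z)) = 251×1.7×2.4/((1.7+5.9)(2.4+5.9)) = 16.235 kPa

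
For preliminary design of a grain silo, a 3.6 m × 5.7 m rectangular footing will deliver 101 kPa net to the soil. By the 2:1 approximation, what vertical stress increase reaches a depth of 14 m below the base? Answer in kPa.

By the 2:1 method the load spreads at 1 horizontal : 2 vertical, so at depth z the loaded area has grown by z in each plan dimension:
Δσ = qBL/((B+z)(L+z)) = 101×3.6×5.7/((3.6+14)(5.7+14)) = 5.9775 kPa

Δσ_z ≈ 5.98 kPa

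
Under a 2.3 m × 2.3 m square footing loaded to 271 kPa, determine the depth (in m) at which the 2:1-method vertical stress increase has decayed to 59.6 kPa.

z ≈ 2.6 m

2:1 spreading — at depth z the loaded area has grown by z in each plan dimension:
qB²/(B+z)² = Δσ_z ⇒ z = B(√(q/Δσ_z) − 1) = 2.3×(√(271/59.6) − 1) = 2.604 m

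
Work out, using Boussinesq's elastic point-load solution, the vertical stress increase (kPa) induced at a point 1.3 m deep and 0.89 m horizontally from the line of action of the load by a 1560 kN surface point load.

Δσ_z ≈ 169 kPa

Boussinesq vertical stress below a point load on an elastic half-space:
Δσ_z = 3P/(2πz²) · [1 + (r/z)²]^(−5/2)
r/z = 0.89/1.3 = 0.68462; [1+(r/z)²]^(−5/2) = 0.38253.
Δσ_z = 3×1560/(2π×1.3²) × 0.38253 = 440.74 × 0.38253 = 168.6 kPa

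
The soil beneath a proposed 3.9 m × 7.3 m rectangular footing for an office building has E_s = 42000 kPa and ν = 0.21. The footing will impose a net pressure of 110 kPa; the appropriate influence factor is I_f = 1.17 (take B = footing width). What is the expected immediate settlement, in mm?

Immediate (elastic) settlement: S_e = q·B·(1−ν²)/E_s · I_f.
S_e = 110 × 3.9 × (1 − 0.21²) / 42000 × 1.17
    = 110 × 3.9 × 0.9559 / 42000 × 1.17
    = 0.01142 m = 11.42 mm

S_e ≈ 11.4 mm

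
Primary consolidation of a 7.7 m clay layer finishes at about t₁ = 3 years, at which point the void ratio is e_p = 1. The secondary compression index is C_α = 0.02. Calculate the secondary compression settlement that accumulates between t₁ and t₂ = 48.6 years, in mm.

S_s ≈ 93.1 mm

Secondary compression: S_s = C_α·H/(1+e_p)·log₁₀(t₂/t₁)
S_s = 0.02×7.7/(1+1)×log₁₀(48.6/3)
    = 0.077 × 1.21 = 0.09313 m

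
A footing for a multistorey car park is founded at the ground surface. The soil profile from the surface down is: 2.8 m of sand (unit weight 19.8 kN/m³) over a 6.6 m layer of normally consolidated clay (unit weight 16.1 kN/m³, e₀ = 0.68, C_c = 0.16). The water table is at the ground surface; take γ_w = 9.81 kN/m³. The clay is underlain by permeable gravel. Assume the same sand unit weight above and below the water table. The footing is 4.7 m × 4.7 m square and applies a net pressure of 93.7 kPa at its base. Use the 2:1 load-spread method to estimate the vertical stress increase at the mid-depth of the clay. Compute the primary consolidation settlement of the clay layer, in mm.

Mid-depth of clay below the ground surface: z = 2.8 + 6.6/2 = 6.1 m.
Total vertical stress at mid-clay: σ_v = 19.8×2.8 + 16.1×3.3 = 108.57 kPa.
Pore pressure: u = 9.81×(6.1 − 0) = 59.841 kPa.
Initial effective stress: σ'_0 = σ_v − u = 108.57 − 59.841 = 48.729 kPa.
Stress increase at mid-clay by the 2:1 spreading method:
Δσ = qBL/((B+z)(L+z)) = 93.7×4.7×4.7/((4.7+6.1)(4.7+6.1)) = 17.745 kPa
Final effective stress: σ'_f = σ'_0 + Δσ = 48.729 + 17.745 = 66.474 kPa.
Normally consolidated clay, so the full stress increment lies on the virgin compression line:
S_c = C_c·H/(1+e₀)·log₁₀(σ'_f/σ'_0) = 0.16×6.6/(1+0.68)×log₁₀(66.474/48.729)
    = 0.62857 × 0.13486 = 0.08477 m

S_c ≈ 84.8 mm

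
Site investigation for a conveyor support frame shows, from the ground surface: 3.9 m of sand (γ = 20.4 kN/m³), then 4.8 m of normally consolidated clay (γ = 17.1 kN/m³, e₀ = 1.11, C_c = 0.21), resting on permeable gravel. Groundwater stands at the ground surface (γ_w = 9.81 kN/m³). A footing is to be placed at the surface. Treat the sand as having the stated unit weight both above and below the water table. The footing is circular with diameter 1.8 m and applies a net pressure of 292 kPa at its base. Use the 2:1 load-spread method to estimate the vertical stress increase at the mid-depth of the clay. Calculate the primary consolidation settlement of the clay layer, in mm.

S_c ≈ 45.5 mm

Mid-depth of clay below the ground surface: z = 3.9 + 4.8/2 = 6.3 m.
Total vertical stress at mid-clay: σ_v = 20.4×3.9 + 17.1×2.4 = 120.6 kPa.
Pore pressure: u = 9.81×(6.3 − 0) = 61.803 kPa.
Initial effective stress: σ'_0 = σ_v − u = 120.6 − 61.803 = 58.797 kPa.
Stress increase at mid-clay by the 2:1 spreading method:
Δσ ≈ qD²/(D+z)² = 292×1.8²/(1.8+6.3)² = 14.42 kPa
Final effective stress: σ'_f = σ'_0 + Δσ = 58.797 + 14.42 = 73.217 kPa.
Normally consolidated clay, so the full stress increment lies on the virgin compression line:
S_c = C_c·H/(1+e₀)·log₁₀(σ'_f/σ'_0) = 0.21×4.8/(1+1.11)×log₁₀(73.217/58.797)
    = 0.47773 × 0.095257 = 0.04551 m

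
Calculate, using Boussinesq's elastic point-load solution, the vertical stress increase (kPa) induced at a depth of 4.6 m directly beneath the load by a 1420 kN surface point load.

Δσ_z ≈ 32 kPa

Boussinesq vertical stress below a point load on an elastic half-space:
Δσ_z = 3P/(2πz²) · [1 + (r/z)²]^(−5/2)
r/z = 0/4.6 = 0; [1+(r/z)²]^(−5/2) = 1.
Δσ_z = 3×1420/(2π×4.6²) × 1 = 32.042 × 1 = 32.04 kPa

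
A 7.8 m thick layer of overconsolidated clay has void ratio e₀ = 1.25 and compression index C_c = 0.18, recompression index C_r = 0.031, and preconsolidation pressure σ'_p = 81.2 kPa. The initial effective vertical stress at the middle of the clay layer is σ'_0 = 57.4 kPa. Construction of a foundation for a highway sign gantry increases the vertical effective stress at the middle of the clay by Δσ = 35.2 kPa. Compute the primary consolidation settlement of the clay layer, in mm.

S_c ≈ 51.8 mm

Final effective stress: σ'_f = 57.4 + 35.2 = 92.6 kPa.
σ'_f = 92.6 > σ'_p = 81.2 kPa, so the stress path crosses the preconsolidation pressure — recompression up to σ'_p, then virgin compression beyond:
S_c = H/(1+e₀)·[C_r·log₁₀(σ'_p/σ'_0) + C_c·log₁₀(σ'_f/σ'_p)]
    = 7.8/2.25 × [0.031×log₁₀(81.2/57.4) + 0.18×log₁₀(92.6/81.2)]
    = 3.4667 × [0.00467 + 0.01027] = 0.05179 m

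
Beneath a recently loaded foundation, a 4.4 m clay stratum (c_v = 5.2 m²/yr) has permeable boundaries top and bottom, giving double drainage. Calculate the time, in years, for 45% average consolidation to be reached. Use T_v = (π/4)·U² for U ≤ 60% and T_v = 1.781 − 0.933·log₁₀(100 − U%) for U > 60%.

Drainage path length: H_d = H/2 = 2.2 m (double drainage).
U ≤ 60%: T_v = (π/4)·U² = (π/4)×0.45² = 0.15904.
t = T_v·H_d²/c_v = 0.15904×2.2²/5.2 = 0.148 years.

t ≈ 0.148 years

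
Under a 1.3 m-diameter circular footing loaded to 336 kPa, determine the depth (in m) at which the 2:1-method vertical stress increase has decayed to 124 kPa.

z ≈ 0.84 m

2:1 spreading — at depth z the loaded area has grown by z in each plan dimension:
qD²/(D+z)² = Δσ_z ⇒ z = D(√(q/Δσ_z) − 1) = 1.3×(√(336/124) − 1) = 0.8399 m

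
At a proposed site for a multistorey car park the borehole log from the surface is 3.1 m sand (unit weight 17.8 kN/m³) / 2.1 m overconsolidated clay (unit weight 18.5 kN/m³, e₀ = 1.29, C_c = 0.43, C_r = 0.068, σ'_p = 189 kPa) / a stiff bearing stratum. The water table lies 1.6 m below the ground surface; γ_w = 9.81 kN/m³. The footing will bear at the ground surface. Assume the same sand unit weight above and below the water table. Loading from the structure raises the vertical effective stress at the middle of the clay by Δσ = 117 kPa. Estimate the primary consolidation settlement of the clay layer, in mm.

Mid-depth of clay below the ground surface: z = 3.1 + 2.1/2 = 4.15 m.
Total vertical stress at mid-clay: σ_v = 17.8×3.1 + 18.5×1.05 = 74.605 kPa.
Pore pressure: u = 9.81×(4.15 − 1.6) = 25.015 kPa.
Initial effective stress: σ'_0 = σ_v − u = 74.605 − 25.015 = 49.59 kPa.
Final effective stress: σ'_f = 49.59 + 117 = 166.59 kPa.
σ'_f = 166.59 ≤ σ'_p = 189 kPa, so the clay remains overconsolidated and only the recompression index applies:
S_c = C_r·H/(1+e₀)·log₁₀(σ'_f/σ'_0) = 0.068×2.1/2.29×log₁₀(166.59/49.59)
    = 0.062358 × 0.52625 = 0.03282 m

S_c ≈ 32.8 mm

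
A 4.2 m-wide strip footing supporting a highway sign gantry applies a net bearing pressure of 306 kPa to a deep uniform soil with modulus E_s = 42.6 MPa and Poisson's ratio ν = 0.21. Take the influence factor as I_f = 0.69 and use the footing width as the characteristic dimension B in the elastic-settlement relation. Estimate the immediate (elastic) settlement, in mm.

S_e ≈ 19.9 mm

Immediate (elastic) settlement: S_e = q·B·(1−ν²)/E_s · I_f.
E_s = 42.6 MPa = 42600 kPa.
S_e = 306 × 4.2 × (1 − 0.21²) / 42600 × 0.69
    = 306 × 4.2 × 0.9559 / 42600 × 0.69
    = 0.0199 m = 19.9 mm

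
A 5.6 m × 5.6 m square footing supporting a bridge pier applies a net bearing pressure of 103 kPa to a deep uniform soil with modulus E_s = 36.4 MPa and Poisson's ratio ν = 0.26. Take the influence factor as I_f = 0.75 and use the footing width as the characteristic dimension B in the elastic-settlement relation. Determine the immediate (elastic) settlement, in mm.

S_e ≈ 11.1 mm

Immediate (elastic) settlement: S_e = q·B·(1−ν²)/E_s · I_f.
E_s = 36.4 MPa = 36400 kPa.
S_e = 103 × 5.6 × (1 − 0.26²) / 36400 × 0.75
    = 103 × 5.6 × 0.9324 / 36400 × 0.75
    = 0.01108 m = 11.08 mm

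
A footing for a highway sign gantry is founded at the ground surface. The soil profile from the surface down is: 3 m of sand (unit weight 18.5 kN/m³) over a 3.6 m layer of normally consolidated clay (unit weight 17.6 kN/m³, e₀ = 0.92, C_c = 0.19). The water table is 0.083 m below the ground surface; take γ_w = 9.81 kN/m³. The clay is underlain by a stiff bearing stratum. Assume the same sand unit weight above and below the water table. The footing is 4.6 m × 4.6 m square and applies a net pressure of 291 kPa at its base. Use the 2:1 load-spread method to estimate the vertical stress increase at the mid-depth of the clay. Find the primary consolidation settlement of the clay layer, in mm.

S_c ≈ 154 mm

Mid-depth of clay below the ground surface: z = 3 + 3.6/2 = 4.8 m.
Total vertical stress at mid-clay: σ_v = 18.5×3 + 17.6×1.8 = 87.18 kPa.
Pore pressure: u = 9.81×(4.8 − 0.083) = 46.274 kPa.
Initial effective stress: σ'_0 = σ_v − u = 87.18 − 46.274 = 40.906 kPa.
Stress increase at mid-clay by the 2:1 spreading method:
Δσ = qBL/((B+z)(L+z)) = 291×4.6×4.6/((4.6+4.8)(4.6+4.8)) = 69.687 kPa
Final effective stress: σ'_f = σ'_0 + Δσ = 40.906 + 69.687 = 110.59 kPa.
Normally consolidated clay, so the full stress increment lies on the virgin compression line:
S_c = C_c·H/(1+e₀)·log₁₀(σ'_f/σ'_0) = 0.19×3.6/(1+0.92)×log₁₀(110.59/40.906)
    = 0.35625 × 0.43193 = 0.1539 m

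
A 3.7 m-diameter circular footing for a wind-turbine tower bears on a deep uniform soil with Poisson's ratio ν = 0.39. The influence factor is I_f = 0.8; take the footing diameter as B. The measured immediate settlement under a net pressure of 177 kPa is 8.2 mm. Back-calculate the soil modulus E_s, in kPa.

S_e = q·B·(1−ν²)/E_s · I_f  ⇒  E_s = q·B·(1−ν²)·I_f / S_e.
E_s = 177 × 3.7 × 0.8479 × 0.8 / 0.0082 = 54170 kPa

E_s ≈ 54200 kPa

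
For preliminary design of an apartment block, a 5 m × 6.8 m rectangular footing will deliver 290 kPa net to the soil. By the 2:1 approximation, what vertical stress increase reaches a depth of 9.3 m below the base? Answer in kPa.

Δσ_z ≈ 42.8 kPa

By the 2:1 method the load spreads at 1 horizontal : 2 vertical, so at depth z the loaded area has grown by z in each plan dimension:
Δσ = qBL/((B+z)(L+z)) = 290×5×6.8/((5+9.3)(6.8+9.3)) = 42.827 kPa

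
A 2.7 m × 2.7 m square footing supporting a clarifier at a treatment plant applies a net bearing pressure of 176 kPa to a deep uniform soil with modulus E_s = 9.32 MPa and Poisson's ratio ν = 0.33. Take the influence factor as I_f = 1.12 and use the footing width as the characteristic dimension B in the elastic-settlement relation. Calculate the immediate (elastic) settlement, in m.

S_e ≈ 0.0509 m

Immediate (elastic) settlement: S_e = q·B·(1−ν²)/E_s · I_f.
E_s = 9.32 MPa = 9320 kPa.
S_e = 176 × 2.7 × (1 − 0.33²) / 9320 × 1.12
    = 176 × 2.7 × 0.8911 / 9320 × 1.12
    = 0.05089 m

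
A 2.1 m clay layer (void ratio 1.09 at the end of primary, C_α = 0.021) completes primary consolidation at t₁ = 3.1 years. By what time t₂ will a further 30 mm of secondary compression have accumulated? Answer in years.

S_s = C_α·H/(1+e_p)·log₁₀(t₂/t₁) ⇒ log₁₀(t₂/t₁) = S_s·(1+e_p)/(C_α·H).
log₁₀(t₂/t₁) = 0.03 × (1+1.09) / (0.021×2.1) = 1.422
t₂ = t₁ × 10^1.422 = 3.1 × 26.41 = 81.87 years

t₂ ≈ 81.9 years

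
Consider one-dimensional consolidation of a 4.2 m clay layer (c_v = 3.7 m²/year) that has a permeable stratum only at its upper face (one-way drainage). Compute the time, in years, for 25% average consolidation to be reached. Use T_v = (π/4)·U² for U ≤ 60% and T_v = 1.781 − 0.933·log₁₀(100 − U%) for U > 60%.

Drainage path length: H_d = H = 4.2 m (single drainage).
U ≤ 60%: T_v = (π/4)·U² = (π/4)×0.25² = 0.049087.
t = T_v·H_d²/c_v = 0.049087×4.2²/3.7 = 0.234 years.

t ≈ 0.234 years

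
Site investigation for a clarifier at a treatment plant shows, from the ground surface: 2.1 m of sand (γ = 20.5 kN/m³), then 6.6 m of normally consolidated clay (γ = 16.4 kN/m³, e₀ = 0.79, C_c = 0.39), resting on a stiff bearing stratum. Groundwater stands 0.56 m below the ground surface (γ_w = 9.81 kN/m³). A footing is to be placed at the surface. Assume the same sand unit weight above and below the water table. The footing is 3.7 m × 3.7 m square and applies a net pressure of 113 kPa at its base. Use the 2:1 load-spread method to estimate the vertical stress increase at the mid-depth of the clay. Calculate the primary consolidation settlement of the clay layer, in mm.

S_c ≈ 199 mm

Mid-depth of clay below the ground surface: z = 2.1 + 6.6/2 = 5.4 m.
Total vertical stress at mid-clay: σ_v = 20.5×2.1 + 16.4×3.3 = 97.17 kPa.
Pore pressure: u = 9.81×(5.4 − 0.56) = 47.48 kPa.
Initial effective stress: σ'_0 = σ_v − u = 97.17 − 47.48 = 49.69 kPa.
Stress increase at mid-clay by the 2:1 spreading method:
Δσ = qBL/((B+z)(L+z)) = 113×3.7×3.7/((3.7+5.4)(3.7+5.4)) = 18.681 kPa
Final effective stress: σ'_f = σ'_0 + Δσ = 49.69 + 18.681 = 68.371 kPa.
Normally consolidated clay, so the full stress increment lies on the virgin compression line:
S_c = C_c·H/(1+e₀)·log₁₀(σ'_f/σ'_0) = 0.39×6.6/(1+0.79)×log₁₀(68.371/49.69)
    = 1.438 × 0.1386 = 0.1993 m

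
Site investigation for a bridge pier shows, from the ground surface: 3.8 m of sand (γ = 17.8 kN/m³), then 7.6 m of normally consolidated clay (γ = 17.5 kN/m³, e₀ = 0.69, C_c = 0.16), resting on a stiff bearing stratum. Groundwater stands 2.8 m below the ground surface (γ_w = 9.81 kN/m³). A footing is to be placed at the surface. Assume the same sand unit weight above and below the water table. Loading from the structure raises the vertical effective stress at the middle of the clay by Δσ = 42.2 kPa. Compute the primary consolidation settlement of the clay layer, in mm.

Mid-depth of clay below the ground surface: z = 3.8 + 7.6/2 = 7.6 m.
Total vertical stress at mid-clay: σ_v = 17.8×3.8 + 17.5×3.8 = 134.14 kPa.
Pore pressure: u = 9.81×(7.6 − 2.8) = 47.088 kPa.
Initial effective stress: σ'_0 = σ_v − u = 134.14 − 47.088 = 87.052 kPa.
Final effective stress: σ'_f = σ'_0 + Δσ = 87.052 + 42.2 = 129.25 kPa.
Normally consolidated clay, so the full stress increment lies on the virgin compression line:
S_c = C_c·H/(1+e₀)·log₁₀(σ'_f/σ'_0) = 0.16×7.6/(1+0.69)×log₁₀(129.25/87.052)
    = 0.71953 × 0.17165 = 0.1235 m

S_c ≈ 124 mm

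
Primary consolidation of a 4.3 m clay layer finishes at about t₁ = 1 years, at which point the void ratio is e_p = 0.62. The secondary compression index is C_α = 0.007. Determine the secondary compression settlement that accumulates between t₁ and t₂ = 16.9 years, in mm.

Secondary compression: S_s = C_α·H/(1+e_p)·log₁₀(t₂/t₁)
S_s = 0.007×4.3/(1+0.62)×log₁₀(16.9/1)
    = 0.01858 × 1.228 = 0.02281 m

S_s ≈ 22.8 mm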